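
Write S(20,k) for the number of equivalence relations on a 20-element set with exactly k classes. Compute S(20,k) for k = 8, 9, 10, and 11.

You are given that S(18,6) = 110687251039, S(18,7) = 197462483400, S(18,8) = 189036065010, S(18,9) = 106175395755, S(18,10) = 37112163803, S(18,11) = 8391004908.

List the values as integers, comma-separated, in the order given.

[19] T[19,7]:7*197462483400+110687251039=1492924634839 · T[19,8]:8*189036065010+197462483400=1709751003480 · T[19,9]:9*106175395755+189036065010=1144614626805 · T[19,10]:10*37112163803+106175395755=477297033785 · T[19,11]:11*8391004908+37112163803=129413217791
[20] T[20,8]:8*1709751003480+1492924634839=15170932662679 · T[20,9]:9*1144614626805+1709751003480=12011282644725 · T[20,10]:10*477297033785+1144614626805=5917584964655 · T[20,11]:11*129413217791+477297033785=1900842429486
Read S(20,8) = 15170932662679, S(20,9) = 12011282644725, S(20,10) = 5917584964655, S(20,11) = 1900842429486.

15170932662679, 12011282644725, 5917584964655, 1900842429486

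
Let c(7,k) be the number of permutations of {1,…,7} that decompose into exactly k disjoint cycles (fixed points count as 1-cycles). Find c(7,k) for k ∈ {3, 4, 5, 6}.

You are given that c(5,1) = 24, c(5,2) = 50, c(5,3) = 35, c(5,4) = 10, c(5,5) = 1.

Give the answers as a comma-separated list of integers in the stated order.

1624, 735, 175, 21

i=6: T(6,2)=24+5·50=274 | T(6,3)=50+5·35=225 | T(6,4)=35+5·10=85 | T(6,5)=10+5·1=15 | T(6,6)=1+5·0=1
i=7: T(7,3)=274+6·225=1624 | T(7,4)=225+6·85=735 | T(7,5)=85+6·15=175 | T(7,6)=15+6·1=21
Read c(7,3) = 1624, c(7,4) = 735, c(7,5) = 175, c(7,6) = 21.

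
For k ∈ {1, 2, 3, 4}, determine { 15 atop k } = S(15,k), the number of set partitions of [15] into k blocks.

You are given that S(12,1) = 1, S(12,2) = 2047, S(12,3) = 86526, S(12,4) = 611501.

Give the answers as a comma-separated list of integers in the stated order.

1, 16383, 2375101, 42355950

r13: T_13,1=1×1+0=1; T_13,2=2×2047+1=4095; T_13,3=3×86526+2047=261625; T_13,4=4×611501+86526=2532530
r14: T_14,1=1×1+0=1; T_14,2=2×4095+1=8191; T_14,3=3×261625+4095=788970; T_14,4=4×2532530+261625=10391745
r15: T_15,1=1×1+0=1; T_15,2=2×8191+1=16383; T_15,3=3×788970+8191=2375101; T_15,4=4×10391745+788970=42355950
Read S(15,1) = 1, S(15,2) = 16383, S(15,3) = 2375101, S(15,4) = 42355950.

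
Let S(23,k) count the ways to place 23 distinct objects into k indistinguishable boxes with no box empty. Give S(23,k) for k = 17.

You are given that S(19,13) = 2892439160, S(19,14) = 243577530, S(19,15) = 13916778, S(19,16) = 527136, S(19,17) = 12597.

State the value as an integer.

r20: T_20,14=14×243577530+2892439160=6302524580; T_20,15=15×13916778+243577530=452329200; T_20,16=16×527136+13916778=22350954; T_20,17=17×12597+527136=741285
r21: T_21,15=15×452329200+6302524580=13087462580; T_21,16=16×22350954+452329200=809944464; T_21,17=17×741285+22350954=34952799
r22: T_22,16=16×809944464+13087462580=26046574004; T_22,17=17×34952799+809944464=1404142047
r23: T_23,17=17×1404142047+26046574004=49916988803
Read S(23,17) = 49916988803.

49916988803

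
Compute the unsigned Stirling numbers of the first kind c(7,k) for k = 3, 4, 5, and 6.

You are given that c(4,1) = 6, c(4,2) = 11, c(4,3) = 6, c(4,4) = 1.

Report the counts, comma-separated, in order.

1624, 735, 175, 21

[5] T[5,1]:4*6+0=24 · T[5,2]:4*11+6=50 · T[5,3]:4*6+11=35 · T[5,4]:4*1+6=10 · T[5,5]:4*0+1=1
[6] T[6,2]:5*50+24=274 · T[6,3]:5*35+50=225 · T[6,4]:5*10+35=85 · T[6,5]:5*1+10=15 · T[6,6]:5*0+1=1
[7] T[7,3]:6*225+274=1624 · T[7,4]:6*85+225=735 · T[7,5]:6*15+85=175 · T[7,6]:6*1+15=21
Read c(7,3) = 1624, c(7,4) = 735, c(7,5) = 175, c(7,6) = 21.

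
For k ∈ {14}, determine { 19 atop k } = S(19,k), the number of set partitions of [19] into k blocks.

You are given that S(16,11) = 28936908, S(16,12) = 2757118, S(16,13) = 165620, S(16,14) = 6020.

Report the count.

243577530

[17] T[17,12]:12*2757118+28936908=62022324 · T[17,13]:13*165620+2757118=4910178 · T[17,14]:14*6020+165620=249900
[18] T[18,13]:13*4910178+62022324=125854638 · T[18,14]:14*249900+4910178=8408778
[19] T[19,14]:14*8408778+125854638=243577530
Read S(19,14) = 243577530.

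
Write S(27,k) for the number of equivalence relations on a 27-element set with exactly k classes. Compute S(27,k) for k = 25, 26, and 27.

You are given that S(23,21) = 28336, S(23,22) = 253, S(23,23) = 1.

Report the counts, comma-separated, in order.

55575, 351, 1

[24] T[24,22]:22*253+28336=33902 · T[24,23]:23*1+253=276 · T[24,24]:24*0+1=1
[25] T[25,23]:23*276+33902=40250 · T[25,24]:24*1+276=300 · T[25,25]:25*0+1=1
[26] T[26,24]:24*300+40250=47450 · T[26,25]:25*1+300=325 · T[26,26]:26*0+1=1
[27] T[27,25]:25*325+47450=55575 · T[27,26]:26*1+325=351 · T[27,27]:27*0+1=1
Read S(27,25) = 55575, S(27,26) = 351, S(27,27) = 1.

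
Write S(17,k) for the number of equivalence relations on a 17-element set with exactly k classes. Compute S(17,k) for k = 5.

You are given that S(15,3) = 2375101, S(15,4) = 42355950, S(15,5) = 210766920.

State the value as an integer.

5652751651

r16: T_16,4=4×42355950+2375101=171798901; T_16,5=5×210766920+42355950=1096190550
r17: T_17,5=5×1096190550+171798901=5652751651
Read S(17,5) = 5652751651.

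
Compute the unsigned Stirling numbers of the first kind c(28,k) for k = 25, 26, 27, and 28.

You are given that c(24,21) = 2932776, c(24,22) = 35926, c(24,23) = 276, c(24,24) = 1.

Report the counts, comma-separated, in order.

7739550, 67977, 378, 1

i=25: T(25,22)=2932776+24·35926=3795000 | T(25,23)=35926+24·276=42550 | T(25,24)=276+24·1=300 | T(25,25)=1+24·0=1
i=26: T(26,23)=3795000+25·42550=4858750 | T(26,24)=42550+25·300=50050 | T(26,25)=300+25·1=325 | T(26,26)=1+25·0=1
i=27: T(27,24)=4858750+26·50050=6160050 | T(27,25)=50050+26·325=58500 | T(27,26)=325+26·1=351 | T(27,27)=1+26·0=1
i=28: T(28,25)=6160050+27·58500=7739550 | T(28,26)=58500+27·351=67977 | T(28,27)=351+27·1=378 | T(28,28)=1+27·0=1
Read c(28,25) = 7739550, c(28,26) = 67977, c(28,27) = 378, c(28,28) = 1.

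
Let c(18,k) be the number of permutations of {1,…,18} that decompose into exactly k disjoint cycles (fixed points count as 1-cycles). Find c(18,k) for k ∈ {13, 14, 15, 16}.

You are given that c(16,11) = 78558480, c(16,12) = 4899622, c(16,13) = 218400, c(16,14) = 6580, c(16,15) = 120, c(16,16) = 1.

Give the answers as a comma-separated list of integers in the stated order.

299650806, 13896582, 468180, 10812

[17] T[17,12]:16*4899622+78558480=156952432 · T[17,13]:16*218400+4899622=8394022 · T[17,14]:16*6580+218400=323680 · T[17,15]:16*120+6580=8500 · T[17,16]:16*1+120=136
[18] T[18,13]:17*8394022+156952432=299650806 · T[18,14]:17*323680+8394022=13896582 · T[18,15]:17*8500+323680=468180 · T[18,16]:17*136+8500=10812
Read c(18,13) = 299650806, c(18,14) = 13896582, c(18,15) = 468180, c(18,16) = 10812.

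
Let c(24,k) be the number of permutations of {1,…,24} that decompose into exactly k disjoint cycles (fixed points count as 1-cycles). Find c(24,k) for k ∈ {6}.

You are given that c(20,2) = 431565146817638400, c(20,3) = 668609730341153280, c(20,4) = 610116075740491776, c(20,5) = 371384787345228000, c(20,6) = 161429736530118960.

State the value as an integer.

@21  (21,3):668609730341153280·20+431565146817638400→13803759753640704000, (21,4):610116075740491776·20+668609730341153280→12870931245150988800, (21,5):371384787345228000·20+610116075740491776→8037811822645051776, (21,6):161429736530118960·20+371384787345228000→3599979517947607200
@22  (22,4):12870931245150988800·21+13803759753640704000→284093315901811468800, (22,5):8037811822645051776·21+12870931245150988800→181664979520697076096, (22,6):3599979517947607200·21+8037811822645051776→83637381699544802976
@23  (23,5):181664979520697076096·22+284093315901811468800→4280722865357147142912, (23,6):83637381699544802976·22+181664979520697076096→2021687376910682741568
@24  (24,6):2021687376910682741568·23+4280722865357147142912→50779532534302850198976
Read c(24,6) = 50779532534302850198976.

50779532534302850198976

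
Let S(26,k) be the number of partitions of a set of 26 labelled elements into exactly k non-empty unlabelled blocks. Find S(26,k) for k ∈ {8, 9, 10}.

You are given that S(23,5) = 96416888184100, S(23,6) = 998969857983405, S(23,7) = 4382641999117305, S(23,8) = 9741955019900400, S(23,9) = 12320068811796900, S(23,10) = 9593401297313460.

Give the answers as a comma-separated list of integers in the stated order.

5749622251945664950, 11201516780955125625, 13199555372846848005

row 24: T[24][6]=6·998969857983405+96416888184100=6090236036084530  T[24][7]=7·4382641999117305+998969857983405=31677463851804540  T[24][8]=8·9741955019900400+4382641999117305=82318282158320505  T[24][9]=9·12320068811796900+9741955019900400=120622574326072500  T[24][10]=10·9593401297313460+12320068811796900=108254081784931500
row 25: T[25][7]=7·31677463851804540+6090236036084530=227832482998716310  T[25][8]=8·82318282158320505+31677463851804540=690223721118368580  T[25][9]=9·120622574326072500+82318282158320505=1167921451092973005  T[25][10]=10·108254081784931500+120622574326072500=1203163392175387500
row 26: T[26][8]=8·690223721118368580+227832482998716310=5749622251945664950  T[26][9]=9·1167921451092973005+690223721118368580=11201516780955125625  T[26][10]=10·1203163392175387500+1167921451092973005=13199555372846848005
Read S(26,8) = 5749622251945664950, S(26,9) = 11201516780955125625, S(26,10) = 13199555372846848005.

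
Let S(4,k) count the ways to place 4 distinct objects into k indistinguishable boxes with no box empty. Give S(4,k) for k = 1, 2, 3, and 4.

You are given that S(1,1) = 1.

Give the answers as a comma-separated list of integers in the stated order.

1, 7, 6, 1

i=2: T(2,1)=0+1·1=1 | T(2,2)=1+2·0=1
i=3: T(3,1)=0+1·1=1 | T(3,2)=1+2·1=3 | T(3,3)=1+3·0=1
i=4: T(4,1)=0+1·1=1 | T(4,2)=1+2·3=7 | T(4,3)=3+3·1=6 | T(4,4)=1+4·0=1
Read S(4,1) = 1, S(4,2) = 7, S(4,3) = 6, S(4,4) = 1.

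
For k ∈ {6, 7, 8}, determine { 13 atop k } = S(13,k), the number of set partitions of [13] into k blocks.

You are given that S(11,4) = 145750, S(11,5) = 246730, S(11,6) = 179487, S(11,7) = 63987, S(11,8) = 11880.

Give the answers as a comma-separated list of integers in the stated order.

9321312, 5715424, 1899612

row 12: T[12][5]=5·246730+145750=1379400  T[12][6]=6·179487+246730=1323652  T[12][7]=7·63987+179487=627396  T[12][8]=8·11880+63987=159027
row 13: T[13][6]=6·1323652+1379400=9321312  T[13][7]=7·627396+1323652=5715424  T[13][8]=8·159027+627396=1899612
Read S(13,6) = 9321312, S(13,7) = 5715424, S(13,8) = 1899612.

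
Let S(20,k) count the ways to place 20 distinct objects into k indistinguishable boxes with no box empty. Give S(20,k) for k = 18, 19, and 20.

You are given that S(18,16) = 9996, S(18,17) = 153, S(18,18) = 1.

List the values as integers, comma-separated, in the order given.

15675, 190, 1

row 19: T[19][17]=17·153+9996=12597  T[19][18]=18·1+153=171  T[19][19]=19·0+1=1
row 20: T[20][18]=18·171+12597=15675  T[20][19]=19·1+171=190  T[20][20]=20·0+1=1
Read S(20,18) = 15675, S(20,19) = 190, S(20,20) = 1.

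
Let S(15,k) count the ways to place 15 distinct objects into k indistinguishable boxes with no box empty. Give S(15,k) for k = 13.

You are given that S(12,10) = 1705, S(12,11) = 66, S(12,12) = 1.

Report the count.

4550

r13: T_13,11=11×66+1705=2431; T_13,12=12×1+66=78; T_13,13=13×0+1=1
r14: T_14,12=12×78+2431=3367; T_14,13=13×1+78=91
r15: T_15,13=13×91+3367=4550
Read S(15,13) = 4550.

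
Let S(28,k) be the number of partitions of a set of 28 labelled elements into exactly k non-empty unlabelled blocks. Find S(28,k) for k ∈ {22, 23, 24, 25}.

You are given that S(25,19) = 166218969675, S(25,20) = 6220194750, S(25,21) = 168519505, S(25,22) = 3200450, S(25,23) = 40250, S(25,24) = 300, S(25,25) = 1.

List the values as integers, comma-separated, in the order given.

@26  (26,20):6220194750·20+166218969675→290622864675, (26,21):168519505·21+6220194750→9759104355, (26,22):3200450·22+168519505→238929405, (26,23):40250·23+3200450→4126200, (26,24):300·24+40250→47450, (26,25):1·25+300→325
@27  (27,21):9759104355·21+290622864675→495564056130, (27,22):238929405·22+9759104355→15015551265, (27,23):4126200·23+238929405→333832005, (27,24):47450·24+4126200→5265000, (27,25):325·25+47450→55575
@28  (28,22):15015551265·22+495564056130→825906183960, (28,23):333832005·23+15015551265→22693687380, (28,24):5265000·24+333832005→460192005, (28,25):55575·25+5265000→6654375
Read S(28,22) = 825906183960, S(28,23) = 22693687380, S(28,24) = 460192005, S(28,25) = 6654375.

825906183960, 22693687380, 460192005, 6654375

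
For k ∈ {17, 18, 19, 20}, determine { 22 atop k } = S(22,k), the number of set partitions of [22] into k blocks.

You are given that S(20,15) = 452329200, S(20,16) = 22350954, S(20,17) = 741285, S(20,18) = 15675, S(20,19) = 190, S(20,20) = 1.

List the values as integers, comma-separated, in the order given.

1404142047, 53374629, 1389850, 23485

@21  (21,16):22350954·16+452329200→809944464, (21,17):741285·17+22350954→34952799, (21,18):15675·18+741285→1023435, (21,19):190·19+15675→19285, (21,20):1·20+190→210
@22  (22,17):34952799·17+809944464→1404142047, (22,18):1023435·18+34952799→53374629, (22,19):19285·19+1023435→1389850, (22,20):210·20+19285→23485
Read S(22,17) = 1404142047, S(22,18) = 53374629, S(22,19) = 1389850, S(22,20) = 23485.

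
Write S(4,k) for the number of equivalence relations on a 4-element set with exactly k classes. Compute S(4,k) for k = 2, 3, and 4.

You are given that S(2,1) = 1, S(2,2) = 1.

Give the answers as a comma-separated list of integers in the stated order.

7, 6, 1

i=3: T(3,1)=0+1·1=1 | T(3,2)=1+2·1=3 | T(3,3)=1+3·0=1
i=4: T(4,2)=1+2·3=7 | T(4,3)=3+3·1=6 | T(4,4)=1+4·0=1
Read S(4,2) = 7, S(4,3) = 6, S(4,4) = 1.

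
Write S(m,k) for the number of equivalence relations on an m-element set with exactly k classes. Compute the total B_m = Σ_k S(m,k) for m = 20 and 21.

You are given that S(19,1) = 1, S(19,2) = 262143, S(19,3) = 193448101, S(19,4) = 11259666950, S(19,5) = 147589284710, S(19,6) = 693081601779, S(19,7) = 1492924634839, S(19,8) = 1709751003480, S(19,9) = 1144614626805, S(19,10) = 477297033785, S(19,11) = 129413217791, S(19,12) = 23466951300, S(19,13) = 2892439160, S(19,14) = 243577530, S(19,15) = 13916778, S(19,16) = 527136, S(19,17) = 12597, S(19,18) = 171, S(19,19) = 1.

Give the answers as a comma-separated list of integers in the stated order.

@20  (20,1):1·1+0→1, (20,2):262143·2+1→524287, (20,3):193448101·3+262143→580606446, (20,4):11259666950·4+193448101→45232115901, (20,5):147589284710·5+11259666950→749206090500, (20,6):693081601779·6+147589284710→4306078895384, (20,7):1492924634839·7+693081601779→11143554045652, (20,8):1709751003480·8+1492924634839→15170932662679, (20,9):1144614626805·9+1709751003480→12011282644725, (20,10):477297033785·10+1144614626805→5917584964655, (20,11):129413217791·11+477297033785→1900842429486, (20,12):23466951300·12+129413217791→411016633391, (20,13):2892439160·13+23466951300→61068660380, (20,14):243577530·14+2892439160→6302524580, (20,15):13916778·15+243577530→452329200, (20,16):527136·16+13916778→22350954, (20,17):12597·17+527136→741285, (20,18):171·18+12597→15675, (20,19):1·19+171→190, (20,20):0·20+1→1
@21  (21,1):1·1+0→1, (21,2):524287·2+1→1048575, (21,3):580606446·3+524287→1742343625, (21,4):45232115901·4+580606446→181509070050, (21,5):749206090500·5+45232115901→3791262568401, (21,6):4306078895384·6+749206090500→26585679462804, (21,7):11143554045652·7+4306078895384→82310957214948, (21,8):15170932662679·8+11143554045652→132511015347084, (21,9):12011282644725·9+15170932662679→123272476465204, (21,10):5917584964655·10+12011282644725→71187132291275, (21,11):1900842429486·11+5917584964655→26826851689001, (21,12):411016633391·12+1900842429486→6833042030178, (21,13):61068660380·13+411016633391→1204909218331, (21,14):6302524580·14+61068660380→149304004500, (21,15):452329200·15+6302524580→13087462580, (21,16):22350954·16+452329200→809944464, (21,17):741285·17+22350954→34952799, (21,18):15675·18+741285→1023435, (21,19):190·19+15675→19285, (21,20):1·20+190→210, (21,21):0·21+1→1
B_20 = ΣS(20,k) = 1+524287+580606446+45232115901+749206090500+4306078895384+11143554045652+15170932662679+12011282644725+5917584964655+1900842429486+411016633391+61068660380+6302524580+452329200+22350954+741285+15675+190+1 = 51724158235372
B_21 = ΣS(21,k) = 1+1048575+1742343625+181509070050+3791262568401+26585679462804+82310957214948+132511015347084+123272476465204+71187132291275+26826851689001+6833042030178+1204909218331+149304004500+13087462580+809944464+34952799+1023435+19285+210+1 = 474869816156751

51724158235372, 474869816156751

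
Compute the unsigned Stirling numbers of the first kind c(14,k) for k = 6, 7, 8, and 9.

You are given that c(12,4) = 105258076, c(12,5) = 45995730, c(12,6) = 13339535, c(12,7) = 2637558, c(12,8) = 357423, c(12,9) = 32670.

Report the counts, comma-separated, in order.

3336118786, 790943153, 135036473, 16669653

i=13: T(13,5)=105258076+12·45995730=657206836 | T(13,6)=45995730+12·13339535=206070150 | T(13,7)=13339535+12·2637558=44990231 | T(13,8)=2637558+12·357423=6926634 | T(13,9)=357423+12·32670=749463
i=14: T(14,6)=657206836+13·206070150=3336118786 | T(14,7)=206070150+13·44990231=790943153 | T(14,8)=44990231+13·6926634=135036473 | T(14,9)=6926634+13·749463=16669653
Read c(14,6) = 3336118786, c(14,7) = 790943153, c(14,8) = 135036473, c(14,9) = 16669653.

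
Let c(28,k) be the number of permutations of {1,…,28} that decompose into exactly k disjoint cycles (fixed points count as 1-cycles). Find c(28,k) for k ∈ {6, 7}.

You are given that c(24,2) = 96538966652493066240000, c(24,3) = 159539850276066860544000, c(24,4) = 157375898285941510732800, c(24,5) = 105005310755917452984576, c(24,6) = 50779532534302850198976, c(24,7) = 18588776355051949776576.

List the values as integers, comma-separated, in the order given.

28969458895980281319670568448, 11616723683566425573507775872

[25] T[25,3]:24*159539850276066860544000+96538966652493066240000=3925495373278097719296000 · T[25,4]:24*157375898285941510732800+159539850276066860544000=3936561409138663118131200 · T[25,5]:24*105005310755917452984576+157375898285941510732800=2677503356427960382362624 · T[25,6]:24*50779532534302850198976+105005310755917452984576=1323714091579185857760000 · T[25,7]:24*18588776355051949776576+50779532534302850198976=496910165055549644836800
[26] T[26,4]:25*3936561409138663118131200+3925495373278097719296000=102339530601744675672576000 · T[26,5]:25*2677503356427960382362624+3936561409138663118131200=70874145319837672677196800 · T[26,6]:25*1323714091579185857760000+2677503356427960382362624=35770355645907606826362624 · T[26,7]:25*496910165055549644836800+1323714091579185857760000=13746468217967926978680000
[27] T[27,5]:26*70874145319837672677196800+102339530601744675672576000=1945067308917524165279692800 · T[27,6]:26*35770355645907606826362624+70874145319837672677196800=1000903392113435450162625024 · T[27,7]:26*13746468217967926978680000+35770355645907606826362624=393178529313073708272042624
[28] T[28,6]:27*1000903392113435450162625024+1945067308917524165279692800=28969458895980281319670568448 · T[28,7]:27*393178529313073708272042624+1000903392113435450162625024=11616723683566425573507775872
Read c(28,6) = 28969458895980281319670568448, c(28,7) = 11616723683566425573507775872.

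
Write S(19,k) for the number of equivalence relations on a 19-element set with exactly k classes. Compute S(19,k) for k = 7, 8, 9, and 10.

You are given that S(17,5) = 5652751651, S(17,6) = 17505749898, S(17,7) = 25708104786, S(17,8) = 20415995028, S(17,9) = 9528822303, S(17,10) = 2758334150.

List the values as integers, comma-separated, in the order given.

row 18: T[18][6]=6·17505749898+5652751651=110687251039  T[18][7]=7·25708104786+17505749898=197462483400  T[18][8]=8·20415995028+25708104786=189036065010  T[18][9]=9·9528822303+20415995028=106175395755  T[18][10]=10·2758334150+9528822303=37112163803
row 19: T[19][7]=7·197462483400+110687251039=1492924634839  T[19][8]=8·189036065010+197462483400=1709751003480  T[19][9]=9·106175395755+189036065010=1144614626805  T[19][10]=10·37112163803+106175395755=477297033785
Read S(19,7) = 1492924634839, S(19,8) = 1709751003480, S(19,9) = 1144614626805, S(19,10) = 477297033785.

1492924634839, 1709751003480, 1144614626805, 477297033785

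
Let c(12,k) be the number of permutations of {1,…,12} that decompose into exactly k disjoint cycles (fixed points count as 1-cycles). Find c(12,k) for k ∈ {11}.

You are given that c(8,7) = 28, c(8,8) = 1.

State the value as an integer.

66

i=9: T(9,8)=28+8·1=36 | T(9,9)=1+8·0=1
i=10: T(10,9)=36+9·1=45 | T(10,10)=1+9·0=1
i=11: T(11,10)=45+10·1=55 | T(11,11)=1+10·0=1
i=12: T(12,11)=55+11·1=66
Read c(12,11) = 66.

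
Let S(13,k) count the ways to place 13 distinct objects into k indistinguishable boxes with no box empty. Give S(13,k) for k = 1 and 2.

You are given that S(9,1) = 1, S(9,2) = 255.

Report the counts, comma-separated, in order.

1, 4095

[10] T[10,1]:1*1+0=1 · T[10,2]:2*255+1=511
[11] T[11,1]:1*1+0=1 · T[11,2]:2*511+1=1023
[12] T[12,1]:1*1+0=1 · T[12,2]:2*1023+1=2047
[13] T[13,1]:1*1+0=1 · T[13,2]:2*2047+1=4095
Read S(13,1) = 1, S(13,2) = 4095.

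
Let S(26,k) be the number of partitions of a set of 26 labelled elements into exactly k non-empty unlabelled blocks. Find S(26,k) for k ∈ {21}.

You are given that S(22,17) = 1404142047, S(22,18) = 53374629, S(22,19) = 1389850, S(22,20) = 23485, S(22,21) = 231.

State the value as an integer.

9759104355

@23  (23,18):53374629·18+1404142047→2364885369, (23,19):1389850·19+53374629→79781779, (23,20):23485·20+1389850→1859550, (23,21):231·21+23485→28336
@24  (24,19):79781779·19+2364885369→3880739170, (24,20):1859550·20+79781779→116972779, (24,21):28336·21+1859550→2454606
@25  (25,20):116972779·20+3880739170→6220194750, (25,21):2454606·21+116972779→168519505
@26  (26,21):168519505·21+6220194750→9759104355
Read S(26,21) = 9759104355.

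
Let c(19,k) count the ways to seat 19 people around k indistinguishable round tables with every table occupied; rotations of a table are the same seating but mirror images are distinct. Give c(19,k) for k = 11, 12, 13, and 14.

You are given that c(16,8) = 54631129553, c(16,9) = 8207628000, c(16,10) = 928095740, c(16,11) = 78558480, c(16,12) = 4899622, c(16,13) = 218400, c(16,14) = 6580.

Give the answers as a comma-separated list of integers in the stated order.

r17: T_17,9=16×8207628000+54631129553=185953177553; T_17,10=16×928095740+8207628000=23057159840; T_17,11=16×78558480+928095740=2185031420; T_17,12=16×4899622+78558480=156952432; T_17,13=16×218400+4899622=8394022; T_17,14=16×6580+218400=323680
r18: T_18,10=17×23057159840+185953177553=577924894833; T_18,11=17×2185031420+23057159840=60202693980; T_18,12=17×156952432+2185031420=4853222764; T_18,13=17×8394022+156952432=299650806; T_18,14=17×323680+8394022=13896582
r19: T_19,11=18×60202693980+577924894833=1661573386473; T_19,12=18×4853222764+60202693980=147560703732; T_19,13=18×299650806+4853222764=10246937272; T_19,14=18×13896582+299650806=549789282
Read c(19,11) = 1661573386473, c(19,12) = 147560703732, c(19,13) = 10246937272, c(19,14) = 549789282.

1661573386473, 147560703732, 10246937272, 549789282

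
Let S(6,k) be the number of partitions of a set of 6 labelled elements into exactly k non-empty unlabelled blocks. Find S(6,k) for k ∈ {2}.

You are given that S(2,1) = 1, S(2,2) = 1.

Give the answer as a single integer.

31

i=3: T(3,1)=0+1·1=1 | T(3,2)=1+2·1=3
i=4: T(4,1)=0+1·1=1 | T(4,2)=1+2·3=7
i=5: T(5,1)=0+1·1=1 | T(5,2)=1+2·7=15
i=6: T(6,2)=1+2·15=31
Read S(6,2) = 31.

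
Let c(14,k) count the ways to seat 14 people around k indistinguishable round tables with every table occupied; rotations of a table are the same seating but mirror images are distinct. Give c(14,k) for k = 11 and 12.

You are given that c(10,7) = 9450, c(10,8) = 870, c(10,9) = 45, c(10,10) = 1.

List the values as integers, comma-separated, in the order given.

@11  (11,8):870·10+9450→18150, (11,9):45·10+870→1320, (11,10):1·10+45→55, (11,11):0·10+1→1
@12  (12,9):1320·11+18150→32670, (12,10):55·11+1320→1925, (12,11):1·11+55→66, (12,12):0·11+1→1
@13  (13,10):1925·12+32670→55770, (13,11):66·12+1925→2717, (13,12):1·12+66→78
@14  (14,11):2717·13+55770→91091, (14,12):78·13+2717→3731
Read c(14,11) = 91091, c(14,12) = 3731.

91091, 3731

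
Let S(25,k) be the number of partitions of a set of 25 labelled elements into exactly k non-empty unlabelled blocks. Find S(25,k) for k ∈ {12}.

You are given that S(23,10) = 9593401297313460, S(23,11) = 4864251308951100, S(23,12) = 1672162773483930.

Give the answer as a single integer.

362262620784874680

r24: T_24,11=11×4864251308951100+9593401297313460=63100165695775560; T_24,12=12×1672162773483930+4864251308951100=24930204590758260
r25: T_25,12=12×24930204590758260+63100165695775560=362262620784874680
Read S(25,12) = 362262620784874680.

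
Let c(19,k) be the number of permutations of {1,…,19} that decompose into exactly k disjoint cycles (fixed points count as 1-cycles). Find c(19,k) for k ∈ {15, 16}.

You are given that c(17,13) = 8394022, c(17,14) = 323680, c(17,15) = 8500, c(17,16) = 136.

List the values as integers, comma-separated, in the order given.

22323822, 662796

i=18: T(18,14)=8394022+17·323680=13896582 | T(18,15)=323680+17·8500=468180 | T(18,16)=8500+17·136=10812
i=19: T(19,15)=13896582+18·468180=22323822 | T(19,16)=468180+18·10812=662796
Read c(19,15) = 22323822, c(19,16) = 662796.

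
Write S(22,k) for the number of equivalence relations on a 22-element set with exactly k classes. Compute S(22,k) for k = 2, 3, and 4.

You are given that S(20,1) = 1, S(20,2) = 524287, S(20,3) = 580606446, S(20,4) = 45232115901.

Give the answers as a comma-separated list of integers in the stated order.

r21: T_21,1=1×1+0=1; T_21,2=2×524287+1=1048575; T_21,3=3×580606446+524287=1742343625; T_21,4=4×45232115901+580606446=181509070050
r22: T_22,2=2×1048575+1=2097151; T_22,3=3×1742343625+1048575=5228079450; T_22,4=4×181509070050+1742343625=727778623825
Read S(22,2) = 2097151, S(22,3) = 5228079450, S(22,4) = 727778623825.

2097151, 5228079450, 727778623825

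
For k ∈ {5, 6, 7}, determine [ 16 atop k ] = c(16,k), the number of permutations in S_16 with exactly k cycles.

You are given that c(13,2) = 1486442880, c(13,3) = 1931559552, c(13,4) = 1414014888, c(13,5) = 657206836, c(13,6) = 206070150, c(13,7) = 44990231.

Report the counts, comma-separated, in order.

2706813345600, 1009672107080, 272803210680

[14] T[14,3]:13*1931559552+1486442880=26596717056 · T[14,4]:13*1414014888+1931559552=20313753096 · T[14,5]:13*657206836+1414014888=9957703756 · T[14,6]:13*206070150+657206836=3336118786 · T[14,7]:13*44990231+206070150=790943153
[15] T[15,4]:14*20313753096+26596717056=310989260400 · T[15,5]:14*9957703756+20313753096=159721605680 · T[15,6]:14*3336118786+9957703756=56663366760 · T[15,7]:14*790943153+3336118786=14409322928
[16] T[16,5]:15*159721605680+310989260400=2706813345600 · T[16,6]:15*56663366760+159721605680=1009672107080 · T[16,7]:15*14409322928+56663366760=272803210680
Read c(16,5) = 2706813345600, c(16,6) = 1009672107080, c(16,7) = 272803210680.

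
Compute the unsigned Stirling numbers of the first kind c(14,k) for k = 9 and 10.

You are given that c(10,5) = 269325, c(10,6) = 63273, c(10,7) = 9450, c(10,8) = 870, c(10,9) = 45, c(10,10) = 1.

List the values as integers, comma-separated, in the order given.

row 11: T[11][6]=10·63273+269325=902055  T[11][7]=10·9450+63273=157773  T[11][8]=10·870+9450=18150  T[11][9]=10·45+870=1320  T[11][10]=10·1+45=55
row 12: T[12][7]=11·157773+902055=2637558  T[12][8]=11·18150+157773=357423  T[12][9]=11·1320+18150=32670  T[12][10]=11·55+1320=1925
row 13: T[13][8]=12·357423+2637558=6926634  T[13][9]=12·32670+357423=749463  T[13][10]=12·1925+32670=55770
row 14: T[14][9]=13·749463+6926634=16669653  T[14][10]=13·55770+749463=1474473
Read c(14,9) = 16669653, c(14,10) = 1474473.

16669653, 1474473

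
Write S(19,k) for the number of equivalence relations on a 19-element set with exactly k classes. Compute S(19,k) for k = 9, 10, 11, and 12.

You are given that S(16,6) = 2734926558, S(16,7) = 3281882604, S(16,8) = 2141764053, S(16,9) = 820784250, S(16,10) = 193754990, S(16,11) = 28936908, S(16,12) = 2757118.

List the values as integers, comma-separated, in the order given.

1144614626805, 477297033785, 129413217791, 23466951300

@17  (17,7):3281882604·7+2734926558→25708104786, (17,8):2141764053·8+3281882604→20415995028, (17,9):820784250·9+2141764053→9528822303, (17,10):193754990·10+820784250→2758334150, (17,11):28936908·11+193754990→512060978, (17,12):2757118·12+28936908→62022324
@18  (18,8):20415995028·8+25708104786→189036065010, (18,9):9528822303·9+20415995028→106175395755, (18,10):2758334150·10+9528822303→37112163803, (18,11):512060978·11+2758334150→8391004908, (18,12):62022324·12+512060978→1256328866
@19  (19,9):106175395755·9+189036065010→1144614626805, (19,10):37112163803·10+106175395755→477297033785, (19,11):8391004908·11+37112163803→129413217791, (19,12):1256328866·12+8391004908→23466951300
Read S(19,9) = 1144614626805, S(19,10) = 477297033785, S(19,11) = 129413217791, S(19,12) = 23466951300.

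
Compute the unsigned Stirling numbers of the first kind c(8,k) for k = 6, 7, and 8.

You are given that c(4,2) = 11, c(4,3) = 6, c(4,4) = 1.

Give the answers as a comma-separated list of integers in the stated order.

322, 28, 1

i=5: T(5,3)=11+4·6=35 | T(5,4)=6+4·1=10 | T(5,5)=1+4·0=1
i=6: T(6,4)=35+5·10=85 | T(6,5)=10+5·1=15 | T(6,6)=1+5·0=1
i=7: T(7,5)=85+6·15=175 | T(7,6)=15+6·1=21 | T(7,7)=1+6·0=1
i=8: T(8,6)=175+7·21=322 | T(8,7)=21+7·1=28 | T(8,8)=1+7·0=1
Read c(8,6) = 322, c(8,7) = 28, c(8,8) = 1.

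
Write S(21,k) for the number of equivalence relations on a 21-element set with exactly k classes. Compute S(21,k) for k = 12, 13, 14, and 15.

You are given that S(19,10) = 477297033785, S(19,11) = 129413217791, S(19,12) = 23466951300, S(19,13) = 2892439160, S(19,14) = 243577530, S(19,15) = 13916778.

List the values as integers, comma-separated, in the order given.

@20  (20,11):129413217791·11+477297033785→1900842429486, (20,12):23466951300·12+129413217791→411016633391, (20,13):2892439160·13+23466951300→61068660380, (20,14):243577530·14+2892439160→6302524580, (20,15):13916778·15+243577530→452329200
@21  (21,12):411016633391·12+1900842429486→6833042030178, (21,13):61068660380·13+411016633391→1204909218331, (21,14):6302524580·14+61068660380→149304004500, (21,15):452329200·15+6302524580→13087462580
Read S(21,12) = 6833042030178, S(21,13) = 1204909218331, S(21,14) = 149304004500, S(21,15) = 13087462580.

6833042030178, 1204909218331, 149304004500, 13087462580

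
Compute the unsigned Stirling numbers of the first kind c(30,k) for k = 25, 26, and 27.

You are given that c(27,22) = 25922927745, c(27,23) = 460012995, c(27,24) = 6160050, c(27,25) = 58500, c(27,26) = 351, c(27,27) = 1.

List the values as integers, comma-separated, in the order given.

[28] T[28,23]:27*460012995+25922927745=38343278610 · T[28,24]:27*6160050+460012995=626334345 · T[28,25]:27*58500+6160050=7739550 · T[28,26]:27*351+58500=67977 · T[28,27]:27*1+351=378
[29] T[29,24]:28*626334345+38343278610=55880640270 · T[29,25]:28*7739550+626334345=843041745 · T[29,26]:28*67977+7739550=9642906 · T[29,27]:28*378+67977=78561
[30] T[30,25]:29*843041745+55880640270=80328850875 · T[30,26]:29*9642906+843041745=1122686019 · T[30,27]:29*78561+9642906=11921175
Read c(30,25) = 80328850875, c(30,26) = 1122686019, c(30,27) = 11921175.

80328850875, 1122686019, 11921175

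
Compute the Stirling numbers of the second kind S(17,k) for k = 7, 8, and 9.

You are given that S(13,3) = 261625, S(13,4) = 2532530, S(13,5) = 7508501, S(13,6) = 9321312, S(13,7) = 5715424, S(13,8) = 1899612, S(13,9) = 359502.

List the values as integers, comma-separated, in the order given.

@14  (14,4):2532530·4+261625→10391745, (14,5):7508501·5+2532530→40075035, (14,6):9321312·6+7508501→63436373, (14,7):5715424·7+9321312→49329280, (14,8):1899612·8+5715424→20912320, (14,9):359502·9+1899612→5135130
@15  (15,5):40075035·5+10391745→210766920, (15,6):63436373·6+40075035→420693273, (15,7):49329280·7+63436373→408741333, (15,8):20912320·8+49329280→216627840, (15,9):5135130·9+20912320→67128490
@16  (16,6):420693273·6+210766920→2734926558, (16,7):408741333·7+420693273→3281882604, (16,8):216627840·8+408741333→2141764053, (16,9):67128490·9+216627840→820784250
@17  (17,7):3281882604·7+2734926558→25708104786, (17,8):2141764053·8+3281882604→20415995028, (17,9):820784250·9+2141764053→9528822303
Read S(17,7) = 25708104786, S(17,8) = 20415995028, S(17,9) = 9528822303.

25708104786, 20415995028, 9528822303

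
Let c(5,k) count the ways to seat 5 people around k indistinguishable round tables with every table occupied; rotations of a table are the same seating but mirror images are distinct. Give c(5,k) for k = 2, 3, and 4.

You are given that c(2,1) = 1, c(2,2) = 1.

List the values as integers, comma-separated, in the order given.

row 3: T[3][1]=2·1+0=2  T[3][2]=2·1+1=3  T[3][3]=2·0+1=1
row 4: T[4][1]=3·2+0=6  T[4][2]=3·3+2=11  T[4][3]=3·1+3=6  T[4][4]=3·0+1=1
row 5: T[5][2]=4·11+6=50  T[5][3]=4·6+11=35  T[5][4]=4·1+6=10
Read c(5,2) = 50, c(5,3) = 35, c(5,4) = 10.

50, 35, 10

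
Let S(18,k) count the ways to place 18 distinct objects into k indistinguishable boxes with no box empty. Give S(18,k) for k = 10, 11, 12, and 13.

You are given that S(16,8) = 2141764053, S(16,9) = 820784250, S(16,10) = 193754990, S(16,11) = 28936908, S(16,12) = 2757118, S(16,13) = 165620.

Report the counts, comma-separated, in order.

37112163803, 8391004908, 1256328866, 125854638

[17] T[17,9]:9*820784250+2141764053=9528822303 · T[17,10]:10*193754990+820784250=2758334150 · T[17,11]:11*28936908+193754990=512060978 · T[17,12]:12*2757118+28936908=62022324 · T[17,13]:13*165620+2757118=4910178
[18] T[18,10]:10*2758334150+9528822303=37112163803 · T[18,11]:11*512060978+2758334150=8391004908 · T[18,12]:12*62022324+512060978=1256328866 · T[18,13]:13*4910178+62022324=125854638
Read S(18,10) = 37112163803, S(18,11) = 8391004908, S(18,12) = 1256328866, S(18,13) = 125854638.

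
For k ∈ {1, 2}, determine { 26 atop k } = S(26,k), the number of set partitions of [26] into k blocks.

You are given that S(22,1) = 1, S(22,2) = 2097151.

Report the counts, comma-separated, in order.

1, 33554431

row 23: T[23][1]=1·1+0=1  T[23][2]=2·2097151+1=4194303
row 24: T[24][1]=1·1+0=1  T[24][2]=2·4194303+1=8388607
row 25: T[25][1]=1·1+0=1  T[25][2]=2·8388607+1=16777215
row 26: T[26][1]=1·1+0=1  T[26][2]=2·16777215+1=33554431
Read S(26,1) = 1, S(26,2) = 33554431.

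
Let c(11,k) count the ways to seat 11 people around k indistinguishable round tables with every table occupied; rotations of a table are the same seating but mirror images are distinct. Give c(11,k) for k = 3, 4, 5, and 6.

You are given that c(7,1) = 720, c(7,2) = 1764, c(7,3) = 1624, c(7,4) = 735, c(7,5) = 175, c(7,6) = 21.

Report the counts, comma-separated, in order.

r8: T_8,1=7×720+0=5040; T_8,2=7×1764+720=13068; T_8,3=7×1624+1764=13132; T_8,4=7×735+1624=6769; T_8,5=7×175+735=1960; T_8,6=7×21+175=322
r9: T_9,1=8×5040+0=40320; T_9,2=8×13068+5040=109584; T_9,3=8×13132+13068=118124; T_9,4=8×6769+13132=67284; T_9,5=8×1960+6769=22449; T_9,6=8×322+1960=4536
r10: T_10,2=9×109584+40320=1026576; T_10,3=9×118124+109584=1172700; T_10,4=9×67284+118124=723680; T_10,5=9×22449+67284=269325; T_10,6=9×4536+22449=63273
r11: T_11,3=10×1172700+1026576=12753576; T_11,4=10×723680+1172700=8409500; T_11,5=10×269325+723680=3416930; T_11,6=10×63273+269325=902055
Read c(11,3) = 12753576, c(11,4) = 8409500, c(11,5) = 3416930, c(11,6) = 902055.

12753576, 8409500, 3416930, 902055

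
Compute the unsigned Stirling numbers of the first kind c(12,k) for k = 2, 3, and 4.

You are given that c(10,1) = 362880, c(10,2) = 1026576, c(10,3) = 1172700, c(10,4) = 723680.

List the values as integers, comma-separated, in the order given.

@11  (11,1):362880·10+0→3628800, (11,2):1026576·10+362880→10628640, (11,3):1172700·10+1026576→12753576, (11,4):723680·10+1172700→8409500
@12  (12,2):10628640·11+3628800→120543840, (12,3):12753576·11+10628640→150917976, (12,4):8409500·11+12753576→105258076
Read c(12,2) = 120543840, c(12,3) = 150917976, c(12,4) = 105258076.

120543840, 150917976, 105258076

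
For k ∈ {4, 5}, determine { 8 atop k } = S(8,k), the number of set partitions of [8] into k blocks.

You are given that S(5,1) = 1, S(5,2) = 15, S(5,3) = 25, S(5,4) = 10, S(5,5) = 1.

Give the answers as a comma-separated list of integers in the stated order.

i=6: T(6,2)=1+2·15=31 | T(6,3)=15+3·25=90 | T(6,4)=25+4·10=65 | T(6,5)=10+5·1=15
i=7: T(7,3)=31+3·90=301 | T(7,4)=90+4·65=350 | T(7,5)=65+5·15=140
i=8: T(8,4)=301+4·350=1701 | T(8,5)=350+5·140=1050
Read S(8,4) = 1701, S(8,5) = 1050.

1701, 1050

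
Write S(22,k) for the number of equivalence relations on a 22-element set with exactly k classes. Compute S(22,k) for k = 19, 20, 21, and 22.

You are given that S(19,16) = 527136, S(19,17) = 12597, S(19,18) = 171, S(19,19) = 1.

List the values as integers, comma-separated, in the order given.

1389850, 23485, 231, 1

row 20: T[20][17]=17·12597+527136=741285  T[20][18]=18·171+12597=15675  T[20][19]=19·1+171=190  T[20][20]=20·0+1=1
row 21: T[21][18]=18·15675+741285=1023435  T[21][19]=19·190+15675=19285  T[21][20]=20·1+190=210  T[21][21]=21·0+1=1
row 22: T[22][19]=19·19285+1023435=1389850  T[22][20]=20·210+19285=23485  T[22][21]=21·1+210=231  T[22][22]=22·0+1=1
Read S(22,19) = 1389850, S(22,20) = 23485, S(22,21) = 231, S(22,22) = 1.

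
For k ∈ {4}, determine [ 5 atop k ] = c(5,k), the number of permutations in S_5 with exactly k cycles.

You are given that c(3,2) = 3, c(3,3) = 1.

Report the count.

i=4: T(4,3)=3+3·1=6 | T(4,4)=1+3·0=1
i=5: T(5,4)=6+4·1=10
Read c(5,4) = 10.

10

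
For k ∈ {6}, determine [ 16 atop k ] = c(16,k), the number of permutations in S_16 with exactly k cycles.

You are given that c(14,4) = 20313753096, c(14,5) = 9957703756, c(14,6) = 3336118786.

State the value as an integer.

1009672107080

@15  (15,5):9957703756·14+20313753096→159721605680, (15,6):3336118786·14+9957703756→56663366760
@16  (16,6):56663366760·15+159721605680→1009672107080
Read c(16,6) = 1009672107080.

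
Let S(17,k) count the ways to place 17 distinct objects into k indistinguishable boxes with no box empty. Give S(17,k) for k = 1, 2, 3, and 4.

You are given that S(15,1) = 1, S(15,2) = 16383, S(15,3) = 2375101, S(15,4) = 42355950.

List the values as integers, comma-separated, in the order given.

1, 65535, 21457825, 694337290

[16] T[16,1]:1*1+0=1 · T[16,2]:2*16383+1=32767 · T[16,3]:3*2375101+16383=7141686 · T[16,4]:4*42355950+2375101=171798901
[17] T[17,1]:1*1+0=1 · T[17,2]:2*32767+1=65535 · T[17,3]:3*7141686+32767=21457825 · T[17,4]:4*171798901+7141686=694337290
Read S(17,1) = 1, S(17,2) = 65535, S(17,3) = 21457825, S(17,4) = 694337290.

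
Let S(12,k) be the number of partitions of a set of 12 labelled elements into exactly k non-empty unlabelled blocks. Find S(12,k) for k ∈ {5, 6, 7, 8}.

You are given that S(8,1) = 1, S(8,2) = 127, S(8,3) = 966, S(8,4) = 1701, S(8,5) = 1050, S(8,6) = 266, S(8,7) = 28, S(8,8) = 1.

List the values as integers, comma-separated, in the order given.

@9  (9,2):127·2+1→255, (9,3):966·3+127→3025, (9,4):1701·4+966→7770, (9,5):1050·5+1701→6951, (9,6):266·6+1050→2646, (9,7):28·7+266→462, (9,8):1·8+28→36
@10  (10,3):3025·3+255→9330, (10,4):7770·4+3025→34105, (10,5):6951·5+7770→42525, (10,6):2646·6+6951→22827, (10,7):462·7+2646→5880, (10,8):36·8+462→750
@11  (11,4):34105·4+9330→145750, (11,5):42525·5+34105→246730, (11,6):22827·6+42525→179487, (11,7):5880·7+22827→63987, (11,8):750·8+5880→11880
@12  (12,5):246730·5+145750→1379400, (12,6):179487·6+246730→1323652, (12,7):63987·7+179487→627396, (12,8):11880·8+63987→159027
Read S(12,5) = 1379400, S(12,6) = 1323652, S(12,7) = 627396, S(12,8) = 159027.

1379400, 1323652, 627396, 159027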